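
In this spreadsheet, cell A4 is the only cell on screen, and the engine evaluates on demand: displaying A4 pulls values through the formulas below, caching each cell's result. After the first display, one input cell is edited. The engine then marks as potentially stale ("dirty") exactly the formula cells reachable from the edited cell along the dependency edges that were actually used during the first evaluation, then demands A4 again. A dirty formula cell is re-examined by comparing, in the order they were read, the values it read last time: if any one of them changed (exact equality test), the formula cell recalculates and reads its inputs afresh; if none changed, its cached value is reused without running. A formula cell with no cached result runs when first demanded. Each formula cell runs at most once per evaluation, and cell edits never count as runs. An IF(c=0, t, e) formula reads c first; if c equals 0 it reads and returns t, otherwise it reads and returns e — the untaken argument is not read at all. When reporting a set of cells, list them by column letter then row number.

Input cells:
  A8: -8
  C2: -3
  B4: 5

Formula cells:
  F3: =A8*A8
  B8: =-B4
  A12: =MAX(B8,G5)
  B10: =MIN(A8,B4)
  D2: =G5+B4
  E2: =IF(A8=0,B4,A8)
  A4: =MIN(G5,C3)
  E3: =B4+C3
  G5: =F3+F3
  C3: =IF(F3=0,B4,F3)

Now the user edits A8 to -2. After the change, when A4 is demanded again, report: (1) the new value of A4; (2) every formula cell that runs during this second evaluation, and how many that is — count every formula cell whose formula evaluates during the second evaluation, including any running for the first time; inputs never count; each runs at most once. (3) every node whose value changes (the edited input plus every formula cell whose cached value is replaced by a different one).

A4 now evaluates to 4.
Run set: A4, C3, F3, G5 (4 run).
Changed values: A4, A8, C3, F3, G5.

Initial pass — values computed on the first demand:
  F3 = -8 * -8 = 64
  C3 = IF(F3=0: F3=64 -> else branch F3) = 64
  G5 = 64 + 64 = 128
  A4 = MIN(128, 64) = 64

Second demand — change propagation:
  F3: re-runs because A8 -8->-2; A8 -8->-2; new result 4.
  C3: re-runs because F3 64->4; F3 64->4; new result 4.
  G5: re-runs because F3 64->4; F3 64->4; new result 8.
  A4: re-runs because G5 128->8; C3 64->4; new result 4.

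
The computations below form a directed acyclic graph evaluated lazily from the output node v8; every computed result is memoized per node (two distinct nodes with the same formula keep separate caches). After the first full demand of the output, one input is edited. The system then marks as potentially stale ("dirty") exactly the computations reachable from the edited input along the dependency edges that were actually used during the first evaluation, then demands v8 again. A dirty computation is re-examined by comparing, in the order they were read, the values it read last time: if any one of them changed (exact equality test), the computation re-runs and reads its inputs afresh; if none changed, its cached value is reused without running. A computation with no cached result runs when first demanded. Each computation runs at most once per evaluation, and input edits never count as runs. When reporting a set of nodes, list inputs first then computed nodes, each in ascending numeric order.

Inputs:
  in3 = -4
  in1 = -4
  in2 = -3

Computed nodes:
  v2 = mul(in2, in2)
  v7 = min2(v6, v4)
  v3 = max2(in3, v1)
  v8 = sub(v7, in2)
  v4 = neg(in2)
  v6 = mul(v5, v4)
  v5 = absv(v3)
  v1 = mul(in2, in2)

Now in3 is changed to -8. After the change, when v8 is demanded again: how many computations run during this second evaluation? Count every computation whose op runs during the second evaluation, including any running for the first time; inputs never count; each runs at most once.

1 computations run: v3.
Note the absorption at v3: it re-runs yet its value is the same, leaving the output's value untouched.

First demand of the output computes:
  v1 = mul(-3, -3) = 9
  v3 = max2(-4, 9) = 9
  v4 = neg(-3) = 3
  v5 = absv(9) = 9
  v6 = mul(9, 3) = 27
  v7 = min2(27, 3) = 3
  v8 = sub(3, -3) = 6

After the edit, cleaning proceeds:
  v3: a read changed (in3 -4->-8) — executes, giving 9 — identical to its old value.
  v5: dirty, but its reads are unchanged (v3 unchanged); cached 9 stands.
  v6: dirty, but its reads are unchanged (v5 unchanged, v4 unchanged); cached 27 stands.
  v7: dirty, but its reads are unchanged (v6 unchanged, v4 unchanged); cached 3 stands.
  v8: dirty, but its reads are unchanged (v7 unchanged, in2 unchanged); cached 6 stands.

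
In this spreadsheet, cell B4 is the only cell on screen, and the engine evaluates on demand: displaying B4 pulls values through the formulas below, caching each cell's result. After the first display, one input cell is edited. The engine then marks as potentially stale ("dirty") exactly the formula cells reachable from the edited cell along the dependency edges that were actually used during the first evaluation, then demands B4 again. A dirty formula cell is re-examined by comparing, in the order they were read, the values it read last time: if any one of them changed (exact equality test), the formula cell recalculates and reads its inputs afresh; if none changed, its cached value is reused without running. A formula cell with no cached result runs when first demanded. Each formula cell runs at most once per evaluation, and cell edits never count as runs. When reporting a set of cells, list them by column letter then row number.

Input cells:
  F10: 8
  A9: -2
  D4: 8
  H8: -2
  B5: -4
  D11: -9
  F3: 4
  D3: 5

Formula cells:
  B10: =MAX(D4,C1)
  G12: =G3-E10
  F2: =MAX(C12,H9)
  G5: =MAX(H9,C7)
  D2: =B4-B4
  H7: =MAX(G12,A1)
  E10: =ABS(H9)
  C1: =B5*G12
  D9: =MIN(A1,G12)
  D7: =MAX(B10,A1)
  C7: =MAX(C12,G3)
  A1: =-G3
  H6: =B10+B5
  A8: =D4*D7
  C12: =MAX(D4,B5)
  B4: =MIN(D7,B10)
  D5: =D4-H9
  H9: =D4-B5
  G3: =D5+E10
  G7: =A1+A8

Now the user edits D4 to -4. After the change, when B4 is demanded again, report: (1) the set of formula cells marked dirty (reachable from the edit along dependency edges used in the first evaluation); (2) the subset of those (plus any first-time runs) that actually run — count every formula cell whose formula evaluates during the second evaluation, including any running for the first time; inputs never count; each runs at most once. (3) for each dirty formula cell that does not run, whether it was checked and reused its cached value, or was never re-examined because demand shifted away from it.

Dirty set: A1, B4, B10, C1, D5, D7, E10, G3, G12, H9.
Run set: A1, B10, D5, D7, E10, G3, G12, H9 (8 run).
Re-examined without running (cache reused): B4, C1.
The important point: at C1 every value read last time is unchanged, so the dirty flag clears without a run.

Initial pass — values computed on the first demand:
  H9 = 8 - -4 = 12
  D5 = 8 - 12 = -4
  E10 = ABS(12) = 12
  G3 = -4 + 12 = 8
  A1 = -(8) = -8
  G12 = 8 - 12 = -4
  C1 = -4 * -4 = 16
  B10 = MAX(8, 16) = 16
  D7 = MAX(16, -8) = 16
  B4 = MIN(16, 16) = 16

Second demand — change propagation:
  H9: re-runs because D4 8->-4; new result 0.
  D5: re-runs because D4 8->-4; H9 12->0; new result -4 (unchanged).
  E10: re-runs because H9 12->0; new result 0.
  G3: re-runs because E10 12->0; new result -4.
  A1: re-runs because G3 8->-4; new result 4.
  G12: re-runs because G3 8->-4; E10 12->0; new result -4 (unchanged).
  C1: re-examined; everything it read last time is the same (B5 unchanged, G12 unchanged) — cache 16 kept, no run.
  B10: re-runs because D4 8->-4; new result 16 (unchanged).
  D7: re-runs because A1 -8->4; new result 16 (unchanged).
  B4: re-examined; everything it read last time is the same (D7 unchanged, B10 unchanged) — cache 16 kept, no run.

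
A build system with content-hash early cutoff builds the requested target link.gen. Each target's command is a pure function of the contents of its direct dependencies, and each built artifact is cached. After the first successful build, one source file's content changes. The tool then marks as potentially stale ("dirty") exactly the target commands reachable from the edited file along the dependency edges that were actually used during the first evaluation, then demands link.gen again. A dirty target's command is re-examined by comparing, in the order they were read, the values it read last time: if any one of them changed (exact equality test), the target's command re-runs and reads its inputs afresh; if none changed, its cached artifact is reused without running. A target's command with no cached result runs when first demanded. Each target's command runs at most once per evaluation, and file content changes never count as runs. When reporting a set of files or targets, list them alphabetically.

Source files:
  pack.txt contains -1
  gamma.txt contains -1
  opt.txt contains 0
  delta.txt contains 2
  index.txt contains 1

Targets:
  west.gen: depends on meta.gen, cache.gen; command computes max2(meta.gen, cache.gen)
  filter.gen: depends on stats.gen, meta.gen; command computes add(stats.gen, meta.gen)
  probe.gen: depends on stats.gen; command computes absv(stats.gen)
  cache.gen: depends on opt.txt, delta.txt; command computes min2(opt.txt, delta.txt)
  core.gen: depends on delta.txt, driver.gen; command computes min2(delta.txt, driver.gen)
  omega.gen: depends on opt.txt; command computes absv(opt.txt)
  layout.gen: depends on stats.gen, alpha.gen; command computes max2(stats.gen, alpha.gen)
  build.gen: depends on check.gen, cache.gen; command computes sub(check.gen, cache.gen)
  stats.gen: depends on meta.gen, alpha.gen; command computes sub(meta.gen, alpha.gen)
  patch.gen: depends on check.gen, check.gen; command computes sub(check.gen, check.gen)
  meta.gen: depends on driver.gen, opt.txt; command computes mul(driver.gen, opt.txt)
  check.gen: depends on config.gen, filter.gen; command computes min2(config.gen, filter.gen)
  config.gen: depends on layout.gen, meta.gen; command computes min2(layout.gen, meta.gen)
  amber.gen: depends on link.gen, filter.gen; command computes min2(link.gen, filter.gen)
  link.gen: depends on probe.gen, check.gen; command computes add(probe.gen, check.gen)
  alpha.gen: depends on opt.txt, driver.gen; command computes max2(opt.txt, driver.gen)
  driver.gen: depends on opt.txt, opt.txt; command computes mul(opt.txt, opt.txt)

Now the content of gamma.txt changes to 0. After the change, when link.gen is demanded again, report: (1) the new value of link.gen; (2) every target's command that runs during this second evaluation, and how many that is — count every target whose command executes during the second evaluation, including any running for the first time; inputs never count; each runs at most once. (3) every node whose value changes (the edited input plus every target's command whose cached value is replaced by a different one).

First evaluation (everything demanded from the output):
  driver.gen = mul(0, 0) = 0
  alpha.gen = max2(0, 0) = 0
  meta.gen = mul(0, 0) = 0
  stats.gen = sub(0, 0) = 0
  filter.gen = add(0, 0) = 0
  layout.gen = max2(0, 0) = 0
  config.gen = min2(0, 0) = 0
  check.gen = min2(0, 0) = 0
  probe.gen = absv(0) = 0
  link.gen = add(0, 0) = 0

Propagation after the edit:
  gamma.txt feeds no computation that the output demands — nothing is marked dirty and nothing runs.

Key observation: gamma.txt is never demanded by the output, so the edit triggers no recomputation at all.

New value of link.gen: 0.
Target commands that run: none — 0 in total.
Values that change: gamma.txt.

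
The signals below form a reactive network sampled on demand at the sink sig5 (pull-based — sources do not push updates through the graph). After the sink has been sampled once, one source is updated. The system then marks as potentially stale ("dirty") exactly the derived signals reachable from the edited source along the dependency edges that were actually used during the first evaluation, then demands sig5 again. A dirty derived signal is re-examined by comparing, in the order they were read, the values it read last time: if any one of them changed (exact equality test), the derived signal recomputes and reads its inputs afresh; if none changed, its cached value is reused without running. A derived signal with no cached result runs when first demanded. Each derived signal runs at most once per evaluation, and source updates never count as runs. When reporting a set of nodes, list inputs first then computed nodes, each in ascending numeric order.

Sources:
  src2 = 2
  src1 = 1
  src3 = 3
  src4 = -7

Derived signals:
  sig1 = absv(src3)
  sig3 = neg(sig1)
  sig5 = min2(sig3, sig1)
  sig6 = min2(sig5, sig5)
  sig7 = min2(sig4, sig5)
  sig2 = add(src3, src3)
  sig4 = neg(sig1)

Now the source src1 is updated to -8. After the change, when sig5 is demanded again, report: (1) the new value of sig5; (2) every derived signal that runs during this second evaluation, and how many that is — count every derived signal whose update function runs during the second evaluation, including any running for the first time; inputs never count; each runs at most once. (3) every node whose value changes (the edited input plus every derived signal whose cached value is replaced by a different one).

sig5 now evaluates to -3.
Run set: none (0 run).
Changed values: src1.
The important point: nothing the output needs ever reads src1, so the edit is invisible to it.

Initial pass — values computed on the first demand:
  sig1 = absv(3) = 3
  sig3 = neg(3) = -3
  sig5 = min2(-3, 3) = -3

Second demand — change propagation:
  no demanded computation ever read src1, so the edit dirties nothing and nothing runs.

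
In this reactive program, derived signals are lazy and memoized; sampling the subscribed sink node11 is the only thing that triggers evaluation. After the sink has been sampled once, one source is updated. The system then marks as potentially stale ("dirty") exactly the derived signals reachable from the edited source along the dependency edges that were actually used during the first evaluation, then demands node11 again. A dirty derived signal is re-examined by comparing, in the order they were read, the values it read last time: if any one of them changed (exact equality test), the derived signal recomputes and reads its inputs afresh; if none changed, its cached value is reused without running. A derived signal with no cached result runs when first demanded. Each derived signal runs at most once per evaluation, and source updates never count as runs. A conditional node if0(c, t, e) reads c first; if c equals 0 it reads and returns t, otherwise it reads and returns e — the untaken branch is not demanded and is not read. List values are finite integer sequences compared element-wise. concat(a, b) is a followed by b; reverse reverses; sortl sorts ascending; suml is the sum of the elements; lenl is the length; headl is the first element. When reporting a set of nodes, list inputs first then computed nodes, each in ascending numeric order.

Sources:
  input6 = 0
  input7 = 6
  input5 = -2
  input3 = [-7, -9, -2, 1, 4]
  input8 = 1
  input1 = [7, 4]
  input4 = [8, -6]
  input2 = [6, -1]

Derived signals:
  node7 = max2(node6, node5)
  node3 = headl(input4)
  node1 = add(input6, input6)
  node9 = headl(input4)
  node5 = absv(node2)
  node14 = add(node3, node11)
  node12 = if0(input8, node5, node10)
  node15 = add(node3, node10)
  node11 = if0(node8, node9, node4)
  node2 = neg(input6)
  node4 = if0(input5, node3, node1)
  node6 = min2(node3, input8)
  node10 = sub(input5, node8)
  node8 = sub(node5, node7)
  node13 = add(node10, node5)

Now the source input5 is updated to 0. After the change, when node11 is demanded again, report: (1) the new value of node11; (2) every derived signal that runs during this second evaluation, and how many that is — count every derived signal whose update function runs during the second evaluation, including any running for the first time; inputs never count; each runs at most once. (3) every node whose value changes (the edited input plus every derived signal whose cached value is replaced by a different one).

Demanding node11 again yields 8.
2 derived signals run: node4, node11.
The nodes whose values change: input5, node4, node11.

First demand of the output computes:
  node1 = add(0, 0) = 0
  node2 = neg(0) = 0
  node3 = headl([8, -6]) = 8
  node4 = if0(input5=-2 -> else branch node1) = 0
  node5 = absv(0) = 0
  node6 = min2(8, 1) = 1
  node7 = max2(1, 0) = 1
  node8 = sub(0, 1) = -1
  node11 = if0(node8=-1 -> else branch node4) = 0

After the edit, cleaning proceeds:
  node4: a read changed (input5 -2->0) — executes, giving 8.
  node11: a read changed (node4 0->8) — executes, giving 8.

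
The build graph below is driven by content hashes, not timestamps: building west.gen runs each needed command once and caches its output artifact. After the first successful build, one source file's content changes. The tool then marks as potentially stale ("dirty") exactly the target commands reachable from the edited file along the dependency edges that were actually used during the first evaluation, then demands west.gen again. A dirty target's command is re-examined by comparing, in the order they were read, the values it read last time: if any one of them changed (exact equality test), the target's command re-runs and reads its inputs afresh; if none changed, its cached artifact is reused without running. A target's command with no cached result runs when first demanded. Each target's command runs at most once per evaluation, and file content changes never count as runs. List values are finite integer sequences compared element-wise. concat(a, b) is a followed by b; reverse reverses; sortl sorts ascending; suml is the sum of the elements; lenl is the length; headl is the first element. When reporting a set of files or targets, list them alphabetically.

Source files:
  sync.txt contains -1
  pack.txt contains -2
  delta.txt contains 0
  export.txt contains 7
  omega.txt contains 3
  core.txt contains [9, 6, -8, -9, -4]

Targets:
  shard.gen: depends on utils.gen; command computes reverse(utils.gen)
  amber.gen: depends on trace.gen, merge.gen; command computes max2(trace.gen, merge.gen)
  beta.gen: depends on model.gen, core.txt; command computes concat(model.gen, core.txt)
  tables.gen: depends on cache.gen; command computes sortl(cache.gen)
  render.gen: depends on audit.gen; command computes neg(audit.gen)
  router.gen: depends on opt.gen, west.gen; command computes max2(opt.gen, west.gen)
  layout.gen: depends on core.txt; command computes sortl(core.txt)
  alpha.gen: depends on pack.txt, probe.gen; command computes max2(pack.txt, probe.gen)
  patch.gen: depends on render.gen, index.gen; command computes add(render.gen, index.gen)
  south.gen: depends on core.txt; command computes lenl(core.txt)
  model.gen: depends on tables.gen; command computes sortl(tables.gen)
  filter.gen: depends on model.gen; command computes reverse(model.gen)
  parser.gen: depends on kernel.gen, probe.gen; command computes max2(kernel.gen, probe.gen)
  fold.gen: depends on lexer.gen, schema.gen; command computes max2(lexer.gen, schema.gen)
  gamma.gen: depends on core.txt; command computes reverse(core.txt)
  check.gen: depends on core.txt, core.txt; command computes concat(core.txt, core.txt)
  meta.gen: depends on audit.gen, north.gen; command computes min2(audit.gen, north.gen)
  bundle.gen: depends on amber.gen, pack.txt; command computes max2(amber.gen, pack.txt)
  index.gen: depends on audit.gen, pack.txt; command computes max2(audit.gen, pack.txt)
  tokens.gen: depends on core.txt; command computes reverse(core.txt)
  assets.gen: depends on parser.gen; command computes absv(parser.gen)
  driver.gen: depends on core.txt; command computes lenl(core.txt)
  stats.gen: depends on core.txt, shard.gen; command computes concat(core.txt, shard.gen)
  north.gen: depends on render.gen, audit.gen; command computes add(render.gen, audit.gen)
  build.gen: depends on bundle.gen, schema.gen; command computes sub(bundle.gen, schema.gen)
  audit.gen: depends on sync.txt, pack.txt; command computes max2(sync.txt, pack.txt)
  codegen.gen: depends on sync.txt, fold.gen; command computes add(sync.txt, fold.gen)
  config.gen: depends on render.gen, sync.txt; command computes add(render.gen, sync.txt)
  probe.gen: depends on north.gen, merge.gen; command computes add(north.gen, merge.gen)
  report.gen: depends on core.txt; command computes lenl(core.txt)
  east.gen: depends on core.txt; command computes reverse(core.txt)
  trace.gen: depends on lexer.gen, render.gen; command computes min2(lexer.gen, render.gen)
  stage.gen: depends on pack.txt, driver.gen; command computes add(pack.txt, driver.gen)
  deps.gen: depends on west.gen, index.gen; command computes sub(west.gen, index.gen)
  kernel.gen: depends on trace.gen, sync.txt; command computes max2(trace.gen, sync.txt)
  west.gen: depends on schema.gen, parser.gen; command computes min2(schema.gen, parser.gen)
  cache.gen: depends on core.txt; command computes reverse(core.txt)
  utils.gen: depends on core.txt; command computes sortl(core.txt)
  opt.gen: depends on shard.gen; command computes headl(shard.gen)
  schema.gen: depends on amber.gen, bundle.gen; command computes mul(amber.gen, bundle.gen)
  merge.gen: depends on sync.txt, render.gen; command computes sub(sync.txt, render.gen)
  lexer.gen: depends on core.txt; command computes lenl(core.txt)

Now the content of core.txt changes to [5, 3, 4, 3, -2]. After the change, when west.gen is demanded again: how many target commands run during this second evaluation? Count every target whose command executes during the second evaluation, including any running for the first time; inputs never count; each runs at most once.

Initial pass — values computed on the first demand:
  audit.gen = max2(-1, -2) = -1
  lexer.gen = lenl([9, 6, -8, -9, -4]) = 5
  render.gen = neg(-1) = 1
  merge.gen = sub(-1, 1) = -2
  north.gen = add(1, -1) = 0
  probe.gen = add(0, -2) = -2
  trace.gen = min2(5, 1) = 1
  amber.gen = max2(1, -2) = 1
  bundle.gen = max2(1, -2) = 1
  kernel.gen = max2(1, -1) = 1
  parser.gen = max2(1, -2) = 1
  schema.gen = mul(1, 1) = 1
  west.gen = min2(1, 1) = 1

Second demand — change propagation:
  lexer.gen: re-runs because core.txt [9, 6, -8, -9, -4]->[5, 3, 4, 3, -2]; new result 5 (unchanged).
  trace.gen: re-examined; everything it read last time is the same (lexer.gen unchanged, render.gen unchanged) — cache 1 kept, no run.
  amber.gen: re-examined; everything it read last time is the same (trace.gen unchanged, merge.gen unchanged) — cache 1 kept, no run.
  bundle.gen: re-examined; everything it read last time is the same (amber.gen unchanged, pack.txt unchanged) — cache 1 kept, no run.
  kernel.gen: re-examined; everything it read last time is the same (trace.gen unchanged, sync.txt unchanged) — cache 1 kept, no run.
  parser.gen: re-examined; everything it read last time is the same (kernel.gen unchanged, probe.gen unchanged) — cache 1 kept, no run.
  schema.gen: re-examined; everything it read last time is the same (amber.gen unchanged, bundle.gen unchanged) — cache 1 kept, no run.
  west.gen: re-examined; everything it read last time is the same (schema.gen unchanged, parser.gen unchanged) — cache 1 kept, no run.

The important point: lexer.gen recomputes to an identical value, and the output ends up unchanged.

Run set: lexer.gen (1 run).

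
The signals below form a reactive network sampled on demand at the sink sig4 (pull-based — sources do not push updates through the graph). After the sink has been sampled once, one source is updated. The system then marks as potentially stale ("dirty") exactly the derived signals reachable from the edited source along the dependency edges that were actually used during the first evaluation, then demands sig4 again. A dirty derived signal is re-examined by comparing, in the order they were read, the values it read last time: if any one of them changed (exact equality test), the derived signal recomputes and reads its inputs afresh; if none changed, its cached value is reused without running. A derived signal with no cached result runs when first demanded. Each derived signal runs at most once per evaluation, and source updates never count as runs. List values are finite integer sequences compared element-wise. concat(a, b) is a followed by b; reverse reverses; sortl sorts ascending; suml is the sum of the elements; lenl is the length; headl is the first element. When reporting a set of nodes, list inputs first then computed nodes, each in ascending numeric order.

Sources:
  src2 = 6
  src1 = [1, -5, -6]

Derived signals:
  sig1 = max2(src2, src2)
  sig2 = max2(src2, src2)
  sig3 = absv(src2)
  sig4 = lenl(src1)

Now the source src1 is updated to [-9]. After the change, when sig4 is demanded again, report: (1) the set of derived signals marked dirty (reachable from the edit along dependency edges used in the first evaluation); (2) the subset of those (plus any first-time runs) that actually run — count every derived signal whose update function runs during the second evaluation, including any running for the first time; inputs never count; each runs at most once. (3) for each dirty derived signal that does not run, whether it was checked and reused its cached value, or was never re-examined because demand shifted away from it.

Initial pass — values computed on the first demand:
  sig4 = lenl([1, -5, -6]) = 3

Second demand — change propagation:
  sig4: re-runs because src1 [1, -5, -6]->[-9]; new result 1.

Dirty set: sig4.
Run set: sig4 (1 run).
All dirty derived signals ended up running.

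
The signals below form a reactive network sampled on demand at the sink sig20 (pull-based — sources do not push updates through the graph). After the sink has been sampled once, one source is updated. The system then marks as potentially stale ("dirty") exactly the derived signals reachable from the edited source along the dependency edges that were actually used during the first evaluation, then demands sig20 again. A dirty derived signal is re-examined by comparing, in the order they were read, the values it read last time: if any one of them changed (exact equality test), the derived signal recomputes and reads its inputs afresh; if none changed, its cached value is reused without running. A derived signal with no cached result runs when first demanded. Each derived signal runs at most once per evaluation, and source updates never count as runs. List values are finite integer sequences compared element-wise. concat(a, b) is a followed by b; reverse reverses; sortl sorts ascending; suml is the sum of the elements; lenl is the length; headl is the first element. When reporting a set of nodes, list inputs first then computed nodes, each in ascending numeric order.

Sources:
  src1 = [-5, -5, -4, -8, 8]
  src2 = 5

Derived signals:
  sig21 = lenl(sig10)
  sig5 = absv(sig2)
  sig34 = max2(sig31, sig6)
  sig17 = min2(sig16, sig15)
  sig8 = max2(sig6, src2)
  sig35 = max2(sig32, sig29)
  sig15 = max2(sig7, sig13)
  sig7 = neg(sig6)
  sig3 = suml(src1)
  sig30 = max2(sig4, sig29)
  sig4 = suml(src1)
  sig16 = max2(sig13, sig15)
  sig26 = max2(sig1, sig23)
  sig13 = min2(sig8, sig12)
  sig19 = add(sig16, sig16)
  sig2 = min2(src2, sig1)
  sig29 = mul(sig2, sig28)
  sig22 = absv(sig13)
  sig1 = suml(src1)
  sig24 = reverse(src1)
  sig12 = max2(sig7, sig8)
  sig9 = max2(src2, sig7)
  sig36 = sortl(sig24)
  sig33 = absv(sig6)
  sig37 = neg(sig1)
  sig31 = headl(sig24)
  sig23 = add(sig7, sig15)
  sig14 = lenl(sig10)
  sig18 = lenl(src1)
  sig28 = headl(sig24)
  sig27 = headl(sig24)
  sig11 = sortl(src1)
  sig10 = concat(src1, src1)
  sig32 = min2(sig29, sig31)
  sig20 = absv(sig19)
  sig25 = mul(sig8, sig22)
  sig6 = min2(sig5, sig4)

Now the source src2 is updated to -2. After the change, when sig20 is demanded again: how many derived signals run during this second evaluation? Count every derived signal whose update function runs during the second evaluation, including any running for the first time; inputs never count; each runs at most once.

Initial pass — values computed on the first demand:
  sig1 = suml([-5, -5, -4, -8, 8]) = -14
  sig2 = min2(5, -14) = -14
  sig4 = suml([-5, -5, -4, -8, 8]) = -14
  sig5 = absv(-14) = 14
  sig6 = min2(14, -14) = -14
  sig7 = neg(-14) = 14
  sig8 = max2(-14, 5) = 5
  sig12 = max2(14, 5) = 14
  sig13 = min2(5, 14) = 5
  sig15 = max2(14, 5) = 14
  sig16 = max2(5, 14) = 14
  sig19 = add(14, 14) = 28
  sig20 = absv(28) = 28

Second demand — change propagation:
  sig2: re-runs because src2 5->-2; new result -14 (unchanged).
  sig5: re-examined; everything it read last time is the same (sig2 unchanged) — cache 14 kept, no run.
  sig6: re-examined; everything it read last time is the same (sig5 unchanged, sig4 unchanged) — cache -14 kept, no run.
  sig7: re-examined; everything it read last time is the same (sig6 unchanged) — cache 14 kept, no run.
  sig8: re-runs because src2 5->-2; new result -2.
  sig12: re-runs because sig8 5->-2; new result 14 (unchanged).
  sig13: re-runs because sig8 5->-2; new result -2.
  sig15: re-runs because sig13 5->-2; new result 14 (unchanged).
  sig16: re-runs because sig13 5->-2; new result 14 (unchanged).
  sig19: re-examined; everything it read last time is the same (sig16 unchanged, sig16 unchanged) — cache 28 kept, no run.
  sig20: re-examined; everything it read last time is the same (sig19 unchanged) — cache 28 kept, no run.

The important point: at sig5 every value read last time is unchanged, so the dirty flag clears without a run.

Run set: sig2, sig8, sig12, sig13, sig15, sig16 (6 run).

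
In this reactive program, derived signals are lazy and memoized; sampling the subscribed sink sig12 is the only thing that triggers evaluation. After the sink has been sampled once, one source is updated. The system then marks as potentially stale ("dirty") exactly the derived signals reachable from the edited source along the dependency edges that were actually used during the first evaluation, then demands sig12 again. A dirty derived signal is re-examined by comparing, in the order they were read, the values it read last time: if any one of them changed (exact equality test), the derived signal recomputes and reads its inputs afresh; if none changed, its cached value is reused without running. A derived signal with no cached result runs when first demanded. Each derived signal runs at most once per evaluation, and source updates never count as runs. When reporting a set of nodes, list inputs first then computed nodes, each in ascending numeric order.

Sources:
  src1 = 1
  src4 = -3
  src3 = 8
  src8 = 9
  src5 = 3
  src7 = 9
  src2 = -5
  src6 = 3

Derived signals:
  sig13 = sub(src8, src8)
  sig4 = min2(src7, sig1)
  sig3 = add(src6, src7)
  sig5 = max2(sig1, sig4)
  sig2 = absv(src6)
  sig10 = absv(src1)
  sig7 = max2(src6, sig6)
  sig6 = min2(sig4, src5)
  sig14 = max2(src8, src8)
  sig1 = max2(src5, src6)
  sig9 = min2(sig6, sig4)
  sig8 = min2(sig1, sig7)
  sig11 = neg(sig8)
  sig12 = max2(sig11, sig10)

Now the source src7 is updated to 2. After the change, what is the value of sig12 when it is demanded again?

First demand of the output computes:
  sig1 = max2(3, 3) = 3
  sig4 = min2(9, 3) = 3
  sig6 = min2(3, 3) = 3
  sig7 = max2(3, 3) = 3
  sig8 = min2(3, 3) = 3
  sig10 = absv(1) = 1
  sig11 = neg(3) = -3
  sig12 = max2(-3, 1) = 1

After the edit, cleaning proceeds:
  sig4: a read changed (src7 9->2) — executes, giving 2.
  sig6: a read changed (sig4 3->2) — executes, giving 2.
  sig7: a read changed (sig6 3->2) — executes, giving 3 — identical to its old value.
  sig8: dirty, but its reads are unchanged (sig1 unchanged, sig7 unchanged); cached 3 stands.
  sig11: dirty, but its reads are unchanged (sig8 unchanged); cached -3 stands.
  sig12: dirty, but its reads are unchanged (sig11 unchanged, sig10 unchanged); cached 1 stands.

Note the absorption at sig7: it re-runs yet its value is the same, leaving the output's value untouched.

Demanding sig12 again yields 1.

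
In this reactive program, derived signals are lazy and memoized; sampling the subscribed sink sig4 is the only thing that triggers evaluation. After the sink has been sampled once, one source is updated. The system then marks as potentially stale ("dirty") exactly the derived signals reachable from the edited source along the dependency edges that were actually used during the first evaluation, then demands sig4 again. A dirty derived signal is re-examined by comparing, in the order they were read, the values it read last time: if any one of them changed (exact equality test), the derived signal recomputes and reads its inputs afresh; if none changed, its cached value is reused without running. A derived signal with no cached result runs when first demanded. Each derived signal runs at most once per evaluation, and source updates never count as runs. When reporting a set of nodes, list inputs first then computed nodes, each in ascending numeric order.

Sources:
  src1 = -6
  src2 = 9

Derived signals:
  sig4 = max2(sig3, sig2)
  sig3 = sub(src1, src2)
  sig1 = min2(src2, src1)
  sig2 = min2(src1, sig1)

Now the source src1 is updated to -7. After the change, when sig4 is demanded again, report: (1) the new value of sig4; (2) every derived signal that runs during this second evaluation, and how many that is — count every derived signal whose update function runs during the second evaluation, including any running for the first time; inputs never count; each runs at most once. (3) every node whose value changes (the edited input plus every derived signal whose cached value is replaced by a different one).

Demanding sig4 again yields -7.
4 derived signals run: sig1, sig2, sig3, sig4.
The nodes whose values change: src1, sig1, sig2, sig3, sig4.

First demand of the output computes:
  sig1 = min2(9, -6) = -6
  sig2 = min2(-6, -6) = -6
  sig3 = sub(-6, 9) = -15
  sig4 = max2(-15, -6) = -6

After the edit, cleaning proceeds:
  sig1: a read changed (src1 -6->-7) — executes, giving -7.
  sig2: a read changed (src1 -6->-7; sig1 -6->-7) — executes, giving -7.
  sig3: a read changed (src1 -6->-7) — executes, giving -16.
  sig4: a read changed (sig3 -15->-16; sig2 -6->-7) — executes, giving -7.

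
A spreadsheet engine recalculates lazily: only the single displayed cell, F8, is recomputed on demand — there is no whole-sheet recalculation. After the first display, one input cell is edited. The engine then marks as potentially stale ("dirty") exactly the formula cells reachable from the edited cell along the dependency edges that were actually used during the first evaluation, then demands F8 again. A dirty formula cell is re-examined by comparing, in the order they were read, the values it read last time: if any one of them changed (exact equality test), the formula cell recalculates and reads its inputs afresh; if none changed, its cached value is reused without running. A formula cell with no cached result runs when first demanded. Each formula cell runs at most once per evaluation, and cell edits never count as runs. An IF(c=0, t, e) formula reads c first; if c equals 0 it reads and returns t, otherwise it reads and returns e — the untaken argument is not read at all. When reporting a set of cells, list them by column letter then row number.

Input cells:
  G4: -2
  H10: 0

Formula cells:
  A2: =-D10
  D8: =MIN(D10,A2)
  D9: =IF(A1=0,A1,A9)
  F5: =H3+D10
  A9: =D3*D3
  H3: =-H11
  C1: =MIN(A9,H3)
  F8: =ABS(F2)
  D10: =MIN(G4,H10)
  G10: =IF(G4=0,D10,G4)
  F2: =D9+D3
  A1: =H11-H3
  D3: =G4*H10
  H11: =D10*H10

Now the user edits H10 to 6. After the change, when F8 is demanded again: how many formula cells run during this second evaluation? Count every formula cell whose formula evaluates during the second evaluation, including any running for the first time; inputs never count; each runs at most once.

First evaluation (everything demanded from the output):
  D3 = -2 * 0 = 0
  D10 = MIN(-2, 0) = -2
  H11 = -2 * 0 = 0
  H3 = -(0) = 0
  A1 = 0 - 0 = 0
  D9 = IF(A1=0: A1=0 -> then branch A1) = 0
  F2 = 0 + 0 = 0
  F8 = ABS(0) = 0

Propagation after the edit:
  D3: runs — H10 0->6; result -12.
  A9: demanded for the first time — runs, produces 144.
  D10: runs — H10 0->6; result -2 (same value as before).
  H11: runs — H10 0->6; result -12.
  H3: runs — H11 0->-12; result 12.
  A1: runs — H11 0->-12; H3 0->12; result -24.
  D9: runs — A1 0->-24; A1 0->-24; result 144.
  F2: runs — D9 0->144; D3 0->-12; result 132.
  F8: runs — F2 0->132; result 132.

Key observation: a condition flipped, so demand reaches new nodes — A9 runs for the first time.

Formula cells that run: A1, A9, D3, D9, D10, F2, F8, H3, H11 — 9 in total.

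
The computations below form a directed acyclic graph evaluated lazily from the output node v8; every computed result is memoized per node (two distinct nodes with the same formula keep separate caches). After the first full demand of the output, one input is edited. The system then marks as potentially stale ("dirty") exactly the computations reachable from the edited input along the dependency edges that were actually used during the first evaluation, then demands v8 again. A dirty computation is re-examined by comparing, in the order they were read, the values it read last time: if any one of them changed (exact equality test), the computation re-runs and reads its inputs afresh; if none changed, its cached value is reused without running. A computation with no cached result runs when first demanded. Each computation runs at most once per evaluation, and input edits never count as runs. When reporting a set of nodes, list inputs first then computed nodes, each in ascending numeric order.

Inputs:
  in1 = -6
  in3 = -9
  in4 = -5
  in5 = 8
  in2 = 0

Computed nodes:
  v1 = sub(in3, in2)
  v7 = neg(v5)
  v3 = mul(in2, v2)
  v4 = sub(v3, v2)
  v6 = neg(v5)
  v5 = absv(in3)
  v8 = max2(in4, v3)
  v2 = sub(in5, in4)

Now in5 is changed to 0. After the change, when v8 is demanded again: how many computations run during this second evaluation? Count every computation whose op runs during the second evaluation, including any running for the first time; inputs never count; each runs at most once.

2 computations run: v2, v3.
Note the absorption at v3: it re-runs yet its value is the same, leaving the output's value untouched.

First demand of the output computes:
  v2 = sub(8, -5) = 13
  v3 = mul(0, 13) = 0
  v8 = max2(-5, 0) = 0

After the edit, cleaning proceeds:
  v2: a read changed (in5 8->0) — executes, giving 5.
  v3: a read changed (v2 13->5) — executes, giving 0 — identical to its old value.
  v8: dirty, but its reads are unchanged (in4 unchanged, v3 unchanged); cached 0 stands.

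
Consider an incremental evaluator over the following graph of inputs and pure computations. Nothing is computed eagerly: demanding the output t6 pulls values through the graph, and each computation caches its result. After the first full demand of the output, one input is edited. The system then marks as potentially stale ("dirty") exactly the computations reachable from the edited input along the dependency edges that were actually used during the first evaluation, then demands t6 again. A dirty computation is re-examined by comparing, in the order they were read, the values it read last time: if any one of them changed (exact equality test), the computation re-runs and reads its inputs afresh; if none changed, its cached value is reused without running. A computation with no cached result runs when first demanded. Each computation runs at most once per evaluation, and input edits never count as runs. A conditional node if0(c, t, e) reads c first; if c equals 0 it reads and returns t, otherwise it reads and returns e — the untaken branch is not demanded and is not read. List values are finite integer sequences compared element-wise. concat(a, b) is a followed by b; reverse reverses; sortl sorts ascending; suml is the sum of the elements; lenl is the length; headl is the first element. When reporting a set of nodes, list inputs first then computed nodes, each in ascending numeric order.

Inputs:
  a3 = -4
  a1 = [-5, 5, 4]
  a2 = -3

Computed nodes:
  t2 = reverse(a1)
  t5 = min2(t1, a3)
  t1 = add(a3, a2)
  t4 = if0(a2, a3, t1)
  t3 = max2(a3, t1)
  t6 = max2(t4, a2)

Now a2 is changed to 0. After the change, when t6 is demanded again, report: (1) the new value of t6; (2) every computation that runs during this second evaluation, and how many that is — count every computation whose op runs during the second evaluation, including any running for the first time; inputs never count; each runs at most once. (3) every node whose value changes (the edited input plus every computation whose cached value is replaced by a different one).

Initial pass — values computed on the first demand:
  t1 = add(-4, -3) = -7
  t4 = if0(a2=-3 -> else branch t1) = -7
  t6 = max2(-7, -3) = -3

Second demand — change propagation:
  t1: dirty yet unreached — the second evaluation never asks for it.
  t4: re-runs because a2 -3->0; new result -4.
  t6: re-runs because t4 -7->-4; a2 -3->0; new result 0.

The important point: the flipped condition redirects demand; t1 is left stale, never re-checked.

t6 now evaluates to 0.
Run set: t4, t6 (2 run).
Changed values: a2, t4, t6.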